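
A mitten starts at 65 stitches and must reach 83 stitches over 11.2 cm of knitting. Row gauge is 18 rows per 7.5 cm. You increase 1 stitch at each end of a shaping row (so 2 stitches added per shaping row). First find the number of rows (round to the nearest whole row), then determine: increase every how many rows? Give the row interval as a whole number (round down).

Increase every 3rd row.

Rows = 11.2 × 2.4 = 26.9 → 27 rows.
Stitches to add: 18 → 9 shaping rows (at 2 st each).
27 / 9 = 3.00 → every 3 rows.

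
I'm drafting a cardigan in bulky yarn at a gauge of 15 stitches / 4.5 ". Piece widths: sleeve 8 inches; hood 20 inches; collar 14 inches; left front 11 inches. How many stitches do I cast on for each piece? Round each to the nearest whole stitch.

sleeve 27; hood 67; collar 47; left front 37.

Rate = 15/4.5 = 3.333 sts per in.
sleeve: 8 × 3.333 = 26.67 → 27.
hood: 20 × 3.333 = 66.67 → 67.
collar: 14 × 3.333 = 46.67 → 47.
left front: 11 × 3.333 = 36.67 → 37.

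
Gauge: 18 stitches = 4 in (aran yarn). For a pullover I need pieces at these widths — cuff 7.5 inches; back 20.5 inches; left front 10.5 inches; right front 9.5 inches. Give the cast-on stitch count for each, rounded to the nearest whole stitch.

Rate = 18/4 = 4.5 sts per in.
cuff: 7.5 × 4.5 = 33.75 → 34.
back: 20.5 × 4.5 = 92.25 → 92.
left front: 10.5 × 4.5 = 47.25 → 47.
right front: 9.5 × 4.5 = 42.75 → 43.

cuff 34; back 92; left front 47; right front 43.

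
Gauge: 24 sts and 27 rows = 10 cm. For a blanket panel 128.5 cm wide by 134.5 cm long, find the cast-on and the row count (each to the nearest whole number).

Cast on 308 stitches and work 363 rows.

Stitch gauge = 24/10 = 2.4 sts/cm; 128.5 × 2.4 = 308.40 → 308 sts.
Row gauge = 27/10 = 2.7 rows/cm; 134.5 × 2.7 = 363.15 → 363 rows.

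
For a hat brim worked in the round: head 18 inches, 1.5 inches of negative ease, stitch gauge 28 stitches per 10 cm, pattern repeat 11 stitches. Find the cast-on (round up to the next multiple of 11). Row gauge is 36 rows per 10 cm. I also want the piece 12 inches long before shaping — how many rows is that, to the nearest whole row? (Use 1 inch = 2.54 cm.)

Cast on 121 stitches; work 110 rows.

Finished = 18 − 1.5 = 16.5 inches.
16.5 inches × 2.54 = 41.91 cm.
28/10 = 2.8 sts per cm; 41.91 × 2.8 = 117.35 sts.
Next multiple of 11 → 121.
12 inches = 30.48 cm; × 3.6 = 109.73 → 110 rows.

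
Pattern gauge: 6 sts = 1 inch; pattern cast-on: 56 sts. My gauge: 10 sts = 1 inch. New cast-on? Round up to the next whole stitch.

Scale factor = 10 / 6 = 1.667.
56 × 10 / 6 = 93.33 sts.
→ 94 sts.

94 stitches.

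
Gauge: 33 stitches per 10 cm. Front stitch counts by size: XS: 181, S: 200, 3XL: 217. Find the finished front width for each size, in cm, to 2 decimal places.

33/10 = 3.3 sts per cm.
XS: 181 / 3.3 = 54.848 → 54.85 cm.
S: 200 / 3.3 = 60.606 → 60.61 cm.
3XL: 217 / 3.3 = 65.758 → 65.76 cm.

XS 54.85 cm; S 60.61 cm; 3XL 65.76 cm.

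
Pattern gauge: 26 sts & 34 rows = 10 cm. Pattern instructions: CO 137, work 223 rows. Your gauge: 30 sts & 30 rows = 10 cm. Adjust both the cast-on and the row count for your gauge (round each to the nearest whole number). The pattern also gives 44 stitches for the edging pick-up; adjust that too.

Cast on 158 stitches; work 197 rows; edging pick-up 51 stitches.

Stitches: 137 × 30/26 = 158.08 → 158.
Rows: 223 × 30/34 = 196.76 → 197.
edging pick-up: 44 × 30/26 = 50.77 → 51.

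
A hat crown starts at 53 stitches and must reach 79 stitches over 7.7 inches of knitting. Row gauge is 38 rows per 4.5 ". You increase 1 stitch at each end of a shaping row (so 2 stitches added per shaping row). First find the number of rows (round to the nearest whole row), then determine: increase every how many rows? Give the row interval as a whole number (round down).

Increase every 5th row.

Rows = 7.7 × 8.444 = 65.0 → 65 rows.
Stitches to add: 26 → 13 shaping rows (at 2 st each).
65 / 13 = 5.00 → every 5 rows.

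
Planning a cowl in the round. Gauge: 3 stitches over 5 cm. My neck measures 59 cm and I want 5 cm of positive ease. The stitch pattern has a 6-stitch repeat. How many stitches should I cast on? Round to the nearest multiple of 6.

Finished = 59 + 5 = 64 cm.
3 / 5 = 0.6 sts/cm.
64 × 0.6 = 38.40 sts.
Nearest multiple of 6: 36.

Cast on 36 stitches.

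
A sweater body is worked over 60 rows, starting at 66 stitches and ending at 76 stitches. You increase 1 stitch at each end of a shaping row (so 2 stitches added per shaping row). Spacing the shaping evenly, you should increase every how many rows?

Stitches to add: |76 − 66| = 10.
Shaping rows needed: 10 / 2 = 5.
60 rows / 5 = every 12 rows.

Increase every 12th row.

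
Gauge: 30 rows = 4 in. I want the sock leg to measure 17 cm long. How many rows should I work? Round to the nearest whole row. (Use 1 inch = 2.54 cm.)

Knit 50 rows.

17 cm = 6.69 in.
30 rows / 4 in = 7.5 rows per inch.
6.69 × 7.5 = 50.20 rows.
Round to nearest → 50.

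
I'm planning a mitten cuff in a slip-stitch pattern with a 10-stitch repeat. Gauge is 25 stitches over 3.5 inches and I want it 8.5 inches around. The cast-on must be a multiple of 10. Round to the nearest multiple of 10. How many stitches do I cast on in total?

25 / 3.5 = 7.143 sts per inch.
8.5 × 7.143 = 60.71 sts.
Nearest multiple of 10: 60.

60 stitches.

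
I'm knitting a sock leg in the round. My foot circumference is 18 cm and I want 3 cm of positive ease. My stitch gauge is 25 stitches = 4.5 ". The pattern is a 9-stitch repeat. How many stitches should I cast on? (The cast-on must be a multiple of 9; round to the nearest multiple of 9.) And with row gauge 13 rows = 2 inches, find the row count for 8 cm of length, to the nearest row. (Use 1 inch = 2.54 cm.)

Finished = 18 + 3 = 21 cm.
21 cm × 1/2.54 = 8.27 inches.
25/4.5 = 5.556 sts per in; 8.27 × 5.556 = 45.93 sts.
Nearest multiple of 9 → 45.
8 cm = 3.15 inches; × 6.5 = 20.47 → 20 rows.

Cast on 45 stitches; work 20 rows.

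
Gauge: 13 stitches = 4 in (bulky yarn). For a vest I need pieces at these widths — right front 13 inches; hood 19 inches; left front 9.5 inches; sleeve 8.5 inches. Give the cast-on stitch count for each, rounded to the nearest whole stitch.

Rate = 13/4 = 3.25 sts per in.
right front: 13 × 3.25 = 42.25 → 42.
hood: 19 × 3.25 = 61.75 → 62.
left front: 9.5 × 3.25 = 30.88 → 31.
sleeve: 8.5 × 3.25 = 27.62 → 28.

right front 42; hood 62; left front 31; sleeve 28.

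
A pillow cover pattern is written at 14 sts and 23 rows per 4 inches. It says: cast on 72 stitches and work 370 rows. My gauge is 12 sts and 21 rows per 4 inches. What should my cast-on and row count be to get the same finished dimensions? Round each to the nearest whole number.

Stitches: 72 × 12/14 = 61.71 → 62.
Rows: 370 × 21/23 = 337.83 → 338.

Cast on 62 stitches; work 338 rows.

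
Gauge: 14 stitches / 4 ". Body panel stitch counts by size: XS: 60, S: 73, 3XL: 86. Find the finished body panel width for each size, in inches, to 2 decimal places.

XS 17.14 inches; S 20.86 inches; 3XL 24.57 inches.

14/4 = 3.5 sts per in.
XS: 60 / 3.5 = 17.143 → 17.14 in.
S: 73 / 3.5 = 20.857 → 20.86 in.
3XL: 86 / 3.5 = 24.571 → 24.57 in.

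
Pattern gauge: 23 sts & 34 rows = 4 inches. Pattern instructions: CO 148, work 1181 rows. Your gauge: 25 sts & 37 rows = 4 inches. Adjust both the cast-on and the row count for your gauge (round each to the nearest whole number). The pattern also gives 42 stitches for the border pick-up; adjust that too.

Cast on 161 stitches; work 1285 rows; border pick-up 46 stitches.

Stitches: 148 × 25/23 = 160.87 → 161.
Rows: 1181 × 37/34 = 1285.21 → 1285.
border pick-up: 42 × 25/23 = 45.65 → 46.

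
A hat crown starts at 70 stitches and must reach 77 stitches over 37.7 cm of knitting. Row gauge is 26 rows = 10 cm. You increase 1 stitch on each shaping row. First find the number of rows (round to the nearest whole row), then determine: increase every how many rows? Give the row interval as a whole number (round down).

Increase every 14th row.

Rows = 37.7 × 2.6 = 98.0 → 98 rows.
Stitches to add: 7 → 7 shaping rows (at 1 st each).
98 / 7 = 14.00 → every 14 rows.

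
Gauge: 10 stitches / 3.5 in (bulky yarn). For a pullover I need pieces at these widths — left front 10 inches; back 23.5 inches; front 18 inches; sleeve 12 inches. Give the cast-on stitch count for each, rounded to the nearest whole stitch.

left front 29; back 67; front 51; sleeve 34.

Rate = 10/3.5 = 2.857 sts per in.
left front: 10 × 2.857 = 28.57 → 29.
back: 23.5 × 2.857 = 67.14 → 67.
front: 18 × 2.857 = 51.43 → 51.
sleeve: 12 × 2.857 = 34.29 → 34.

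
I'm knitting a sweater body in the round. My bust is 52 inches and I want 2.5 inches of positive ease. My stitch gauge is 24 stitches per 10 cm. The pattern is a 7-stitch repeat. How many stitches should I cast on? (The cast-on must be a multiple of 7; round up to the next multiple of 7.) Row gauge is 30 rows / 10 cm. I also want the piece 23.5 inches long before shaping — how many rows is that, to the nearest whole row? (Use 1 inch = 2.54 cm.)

Cast on 336 stitches; work 179 rows.

Finished = 52 + 2.5 = 54.5 inches.
54.5 inches × 2.54 = 138.43 cm.
24/10 = 2.4 sts per cm; 138.43 × 2.4 = 332.23 sts.
Next multiple of 7 → 336.
23.5 inches = 59.69 cm; × 3 = 179.07 → 179 rows.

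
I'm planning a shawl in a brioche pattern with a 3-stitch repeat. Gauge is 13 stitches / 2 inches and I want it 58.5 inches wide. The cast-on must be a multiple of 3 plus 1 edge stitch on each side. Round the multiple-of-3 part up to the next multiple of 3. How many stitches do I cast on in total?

383 stitches.

13 / 2 = 6.5 sts per inch.
58.5 × 6.5 = 380.25 sts.
Less 2 edge sts → 378.25 for the repeat.
Next multiple of 3: 381.
Add back 2 edge sts → 383.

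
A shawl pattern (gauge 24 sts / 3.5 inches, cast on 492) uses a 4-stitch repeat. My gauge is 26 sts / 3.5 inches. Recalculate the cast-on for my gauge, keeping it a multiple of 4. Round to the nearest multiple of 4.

492 × 26 / 24 = 533.00.
Nearest multiple of 4: 532.

CO 532 sts.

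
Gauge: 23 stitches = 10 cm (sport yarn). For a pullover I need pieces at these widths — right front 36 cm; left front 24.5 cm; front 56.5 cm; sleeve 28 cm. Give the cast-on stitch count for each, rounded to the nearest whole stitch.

Rate = 23/10 = 2.3 sts per cm.
right front: 36 × 2.3 = 82.80 → 83.
left front: 24.5 × 2.3 = 56.35 → 56.
front: 56.5 × 2.3 = 129.95 → 130.
sleeve: 28 × 2.3 = 64.40 → 64.

right front 83; left front 56; front 130; sleeve 64.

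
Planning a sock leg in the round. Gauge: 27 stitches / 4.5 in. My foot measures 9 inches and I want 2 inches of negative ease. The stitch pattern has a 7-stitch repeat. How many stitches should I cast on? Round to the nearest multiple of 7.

Finished = 9 − 2 = 7 inches.
27 / 4.5 = 6 sts/in.
7 × 6 = 42.00 sts.
Nearest multiple of 7: 42.

42 stitches.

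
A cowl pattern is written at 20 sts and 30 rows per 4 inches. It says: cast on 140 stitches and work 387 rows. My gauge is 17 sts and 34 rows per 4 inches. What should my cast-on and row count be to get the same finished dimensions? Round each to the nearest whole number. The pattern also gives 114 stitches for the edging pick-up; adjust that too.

Stitches: 140 × 17/20 = 119.00 → 119.
Rows: 387 × 34/30 = 438.60 → 439.
edging pick-up: 114 × 17/20 = 96.90 → 97.

Cast on 119 stitches; work 439 rows; edging pick-up 97 stitches.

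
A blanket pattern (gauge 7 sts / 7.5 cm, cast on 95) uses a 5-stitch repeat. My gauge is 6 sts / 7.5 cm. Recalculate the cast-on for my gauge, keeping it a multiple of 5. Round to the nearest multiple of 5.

80 stitches.

95 × 6 / 7 = 81.43.
Nearest multiple of 5: 80.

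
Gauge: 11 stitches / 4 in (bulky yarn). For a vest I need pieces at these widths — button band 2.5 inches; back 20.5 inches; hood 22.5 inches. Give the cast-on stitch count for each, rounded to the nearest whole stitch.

Rate = 11/4 = 2.75 sts per in.
button band: 2.5 × 2.75 = 6.88 → 7.
back: 20.5 × 2.75 = 56.38 → 56.
hood: 22.5 × 2.75 = 61.88 → 62.

button band 7; back 56; hood 62.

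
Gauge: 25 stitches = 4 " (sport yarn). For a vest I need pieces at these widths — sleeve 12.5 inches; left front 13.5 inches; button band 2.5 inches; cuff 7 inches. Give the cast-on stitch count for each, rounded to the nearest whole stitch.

sleeve 78; left front 84; button band 16; cuff 44.

Rate = 25/4 = 6.25 sts per in.
sleeve: 12.5 × 6.25 = 78.12 → 78.
left front: 13.5 × 6.25 = 84.38 → 84.
button band: 2.5 × 6.25 = 15.62 → 16.
cuff: 7 × 6.25 = 43.75 → 44.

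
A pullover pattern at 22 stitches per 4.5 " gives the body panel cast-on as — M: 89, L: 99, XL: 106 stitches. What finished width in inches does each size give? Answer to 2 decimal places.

22/4.5 = 4.889 sts per in.
M: 89 / 4.889 = 18.205 → 18.20 in.
L: 99 / 4.889 = 20.250 → 20.25 in.
XL: 106 / 4.889 = 21.682 → 21.68 in.

M 18.20 inches; L 20.25 inches; XL 21.68 inches.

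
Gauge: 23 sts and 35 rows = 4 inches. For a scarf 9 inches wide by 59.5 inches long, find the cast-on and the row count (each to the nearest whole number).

Cast on 52 stitches and work 521 rows.

Stitch gauge = 23/4 = 5.75 sts/in; 9 × 5.75 = 51.75 → 52 sts.
Row gauge = 35/4 = 8.75 rows/in; 59.5 × 8.75 = 520.62 → 521 rows.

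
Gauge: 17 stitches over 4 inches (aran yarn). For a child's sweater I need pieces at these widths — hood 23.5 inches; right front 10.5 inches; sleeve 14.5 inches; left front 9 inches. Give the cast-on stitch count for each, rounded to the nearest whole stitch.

hood 100; right front 45; sleeve 62; left front 38.

Rate = 17/4 = 4.25 sts per in.
hood: 23.5 × 4.25 = 99.88 → 100.
right front: 10.5 × 4.25 = 44.62 → 45.
sleeve: 14.5 × 4.25 = 61.62 → 62.
left front: 9 × 4.25 = 38.25 → 38.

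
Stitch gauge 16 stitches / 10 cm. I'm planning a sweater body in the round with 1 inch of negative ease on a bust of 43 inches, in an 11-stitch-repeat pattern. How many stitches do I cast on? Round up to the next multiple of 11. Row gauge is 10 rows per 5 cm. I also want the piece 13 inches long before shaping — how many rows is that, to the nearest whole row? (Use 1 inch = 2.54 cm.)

Finished = 43 − 1 = 42 inches.
42 inches × 2.54 = 106.68 cm.
16/10 = 1.6 sts per cm; 106.68 × 1.6 = 170.69 sts.
Next multiple of 11 → 176.
13 inches = 33.02 cm; × 2 = 66.04 → 66 rows.

Cast on 176 stitches; work 66 rows.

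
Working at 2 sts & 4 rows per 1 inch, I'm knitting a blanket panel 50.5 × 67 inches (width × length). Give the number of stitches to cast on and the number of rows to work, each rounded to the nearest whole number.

Cast on 101 stitches and work 268 rows.

Stitch gauge = 2/1 = 2 sts/in; 50.5 × 2 = 101.00 → 101 sts.
Row gauge = 4/1 = 4 rows/in; 67 × 4 = 268.00 → 268 rows.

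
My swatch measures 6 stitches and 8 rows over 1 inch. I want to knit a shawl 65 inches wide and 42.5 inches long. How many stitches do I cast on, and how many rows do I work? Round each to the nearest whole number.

Stitch gauge = 6/1 = 6 sts/in; 65 × 6 = 390.00 → 390 sts.
Row gauge = 8/1 = 8 rows/in; 42.5 × 8 = 340.00 → 340 rows.

Cast on 390 stitches and work 340 rows.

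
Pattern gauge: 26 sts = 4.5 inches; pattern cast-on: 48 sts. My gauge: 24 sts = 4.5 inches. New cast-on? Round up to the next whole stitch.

Scale factor = 24 / 26 = 0.923.
48 × 24 / 26 = 44.31 sts.
→ 45 sts.

45 stitches.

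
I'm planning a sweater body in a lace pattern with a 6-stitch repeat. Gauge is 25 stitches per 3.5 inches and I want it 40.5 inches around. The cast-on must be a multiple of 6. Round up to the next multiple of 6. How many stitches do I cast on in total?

25 / 3.5 = 7.143 sts per inch.
40.5 × 7.143 = 289.29 sts.
Next multiple of 6: 294.

294 stitches.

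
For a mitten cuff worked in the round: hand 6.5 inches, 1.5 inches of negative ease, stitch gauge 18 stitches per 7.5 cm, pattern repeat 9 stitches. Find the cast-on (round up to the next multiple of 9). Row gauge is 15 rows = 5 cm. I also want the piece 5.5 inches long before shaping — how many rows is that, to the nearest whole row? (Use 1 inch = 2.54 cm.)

Finished = 6.5 − 1.5 = 5 inches.
5 inches × 2.54 = 12.70 cm.
18/7.5 = 2.4 sts per cm; 12.70 × 2.4 = 30.48 sts.
Next multiple of 9 → 36.
5.5 inches = 13.97 cm; × 3 = 41.91 → 42 rows.

Cast on 36 stitches; work 42 rows.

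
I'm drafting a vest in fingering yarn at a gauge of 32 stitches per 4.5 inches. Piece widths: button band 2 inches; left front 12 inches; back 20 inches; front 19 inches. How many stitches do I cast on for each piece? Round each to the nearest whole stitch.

Rate = 32/4.5 = 7.111 sts per in.
button band: 2 × 7.111 = 14.22 → 14.
left front: 12 × 7.111 = 85.33 → 85.
back: 20 × 7.111 = 142.22 → 142.
front: 19 × 7.111 = 135.11 → 135.

button band 14; left front 85; back 142; front 135.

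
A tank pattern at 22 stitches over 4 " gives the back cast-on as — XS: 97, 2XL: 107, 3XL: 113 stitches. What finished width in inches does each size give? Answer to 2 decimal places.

22/4 = 5.5 sts per in.
XS: 97 / 5.5 = 17.636 → 17.64 in.
2XL: 107 / 5.5 = 19.455 → 19.45 in.
3XL: 113 / 5.5 = 20.545 → 20.55 in.

XS 17.64 inches; 2XL 19.45 inches; 3XL 20.55 inches.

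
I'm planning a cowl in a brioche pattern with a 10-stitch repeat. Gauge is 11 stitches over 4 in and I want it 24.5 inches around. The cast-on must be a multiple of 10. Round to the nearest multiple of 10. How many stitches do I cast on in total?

Cast on 70 stitches.

11 / 4 = 2.75 sts per inch.
24.5 × 2.75 = 67.38 sts.
Nearest multiple of 10: 70.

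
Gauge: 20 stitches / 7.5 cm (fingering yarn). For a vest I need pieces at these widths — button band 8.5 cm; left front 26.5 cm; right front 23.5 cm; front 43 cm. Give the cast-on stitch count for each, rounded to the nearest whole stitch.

Rate = 20/7.5 = 2.667 sts per cm.
button band: 8.5 × 2.667 = 22.67 → 23.
left front: 26.5 × 2.667 = 70.67 → 71.
right front: 23.5 × 2.667 = 62.67 → 63.
front: 43 × 2.667 = 114.67 → 115.

button band 23; left front 71; right front 63; front 115.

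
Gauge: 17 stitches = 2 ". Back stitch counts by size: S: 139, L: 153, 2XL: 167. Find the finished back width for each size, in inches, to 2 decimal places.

S 16.35 inches; L 18.00 inches; 2XL 19.65 inches.

17/2 = 8.5 sts per in.
S: 139 / 8.5 = 16.353 → 16.35 in.
L: 153 / 8.5 = 18.000 → 18.00 in.
2XL: 167 / 8.5 = 19.647 → 19.65 in.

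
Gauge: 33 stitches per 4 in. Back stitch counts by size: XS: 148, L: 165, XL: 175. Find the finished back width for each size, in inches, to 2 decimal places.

33/4 = 8.25 sts per in.
XS: 148 / 8.25 = 17.939 → 17.94 in.
L: 165 / 8.25 = 20.000 → 20.00 in.
XL: 175 / 8.25 = 21.212 → 21.21 in.

XS 17.94 inches; L 20.00 inches; XL 21.21 inches.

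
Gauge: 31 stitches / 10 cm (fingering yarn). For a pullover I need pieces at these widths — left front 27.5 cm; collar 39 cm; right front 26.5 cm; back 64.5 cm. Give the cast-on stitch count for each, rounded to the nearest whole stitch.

Rate = 31/10 = 3.1 sts per cm.
left front: 27.5 × 3.1 = 85.25 → 85.
collar: 39 × 3.1 = 120.90 → 121.
right front: 26.5 × 3.1 = 82.15 → 82.
back: 64.5 × 3.1 = 199.95 → 200.

left front 85; collar 121; right front 82; back 200.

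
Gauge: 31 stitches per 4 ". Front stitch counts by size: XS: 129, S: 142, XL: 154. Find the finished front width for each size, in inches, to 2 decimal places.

XS 16.65 inches; S 18.32 inches; XL 19.87 inches.

31/4 = 7.75 sts per in.
XS: 129 / 7.75 = 16.645 → 16.65 in.
S: 142 / 7.75 = 18.323 → 18.32 in.
XL: 154 / 7.75 = 19.871 → 19.87 in.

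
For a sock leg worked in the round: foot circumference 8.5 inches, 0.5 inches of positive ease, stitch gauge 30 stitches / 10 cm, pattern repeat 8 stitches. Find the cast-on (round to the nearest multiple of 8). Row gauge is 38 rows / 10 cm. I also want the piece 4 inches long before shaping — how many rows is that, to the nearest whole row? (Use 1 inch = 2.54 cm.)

Finished = 8.5 + 0.5 = 9 inches.
9 inches × 2.54 = 22.86 cm.
30/10 = 3 sts per cm; 22.86 × 3 = 68.58 sts.
Nearest multiple of 8 → 72.
4 inches = 10.16 cm; × 3.8 = 38.61 → 39 rows.

Cast on 72 stitches; work 39 rows.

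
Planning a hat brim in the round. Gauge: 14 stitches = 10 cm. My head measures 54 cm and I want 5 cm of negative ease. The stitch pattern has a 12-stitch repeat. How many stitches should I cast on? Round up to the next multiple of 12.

Finished = 54 − 5 = 49 cm.
14 / 10 = 1.4 sts/cm.
49 × 1.4 = 68.60 sts.
Next multiple of 12: 72.

Cast on 72 stitches.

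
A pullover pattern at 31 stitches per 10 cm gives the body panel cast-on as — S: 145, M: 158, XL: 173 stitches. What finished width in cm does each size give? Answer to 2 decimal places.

S 46.77 cm; M 50.97 cm; XL 55.81 cm.

31/10 = 3.1 sts per cm.
S: 145 / 3.1 = 46.774 → 46.77 cm.
M: 158 / 3.1 = 50.968 → 50.97 cm.
XL: 173 / 3.1 = 55.806 → 55.81 cm.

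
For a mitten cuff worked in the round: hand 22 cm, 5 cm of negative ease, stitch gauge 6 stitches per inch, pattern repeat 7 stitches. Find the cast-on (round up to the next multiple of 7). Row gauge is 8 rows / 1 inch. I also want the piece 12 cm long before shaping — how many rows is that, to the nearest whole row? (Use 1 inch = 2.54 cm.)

Finished = 22 − 5 = 17 cm.
17 cm × 1/2.54 = 6.69 inches.
6/1 = 6 sts per in; 6.69 × 6 = 40.16 sts.
Next multiple of 7 → 42.
12 cm = 4.72 inches; × 8 = 37.80 → 38 rows.

Cast on 42 stitches; work 38 rows.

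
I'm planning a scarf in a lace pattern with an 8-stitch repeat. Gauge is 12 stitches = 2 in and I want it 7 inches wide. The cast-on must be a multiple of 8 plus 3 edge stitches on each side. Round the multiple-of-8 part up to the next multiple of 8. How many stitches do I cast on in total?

Cast on 46 stitches.

12 / 2 = 6 sts per inch.
7 × 6 = 42.00 sts.
Less 6 edge sts → 36.00 for the repeat.
Next multiple of 8: 40.
Add back 6 edge sts → 46.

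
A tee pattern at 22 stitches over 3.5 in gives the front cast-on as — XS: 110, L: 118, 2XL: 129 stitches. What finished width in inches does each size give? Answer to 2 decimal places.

22/3.5 = 6.286 sts per in.
XS: 110 / 6.286 = 17.500 → 17.50 in.
L: 118 / 6.286 = 18.773 → 18.77 in.
2XL: 129 / 6.286 = 20.523 → 20.52 in.

XS 17.50 inches; L 18.77 inches; 2XL 20.52 inches.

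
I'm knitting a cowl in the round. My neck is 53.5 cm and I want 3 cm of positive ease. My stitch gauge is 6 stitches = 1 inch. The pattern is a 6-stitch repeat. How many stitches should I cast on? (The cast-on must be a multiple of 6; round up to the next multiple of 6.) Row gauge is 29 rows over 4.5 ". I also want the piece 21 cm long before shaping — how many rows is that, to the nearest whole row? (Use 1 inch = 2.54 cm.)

Finished = 53.5 + 3 = 56.5 cm.
56.5 cm × 1/2.54 = 22.24 inches.
6/1 = 6 sts per in; 22.24 × 6 = 133.46 sts.
Next multiple of 6 → 138.
21 cm = 8.27 inches; × 6.444 = 53.28 → 53 rows.

Cast on 138 stitches; work 53 rows.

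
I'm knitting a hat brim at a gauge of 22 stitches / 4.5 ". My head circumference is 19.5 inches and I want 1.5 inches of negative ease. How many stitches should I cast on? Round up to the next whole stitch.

Cast on 88 stitches.

Finished = 19.5 − 1.5 = 18 in.
22 / 4.5 = 4.889 sts per inch.
18.00 × 4.889 = 88.00 sts.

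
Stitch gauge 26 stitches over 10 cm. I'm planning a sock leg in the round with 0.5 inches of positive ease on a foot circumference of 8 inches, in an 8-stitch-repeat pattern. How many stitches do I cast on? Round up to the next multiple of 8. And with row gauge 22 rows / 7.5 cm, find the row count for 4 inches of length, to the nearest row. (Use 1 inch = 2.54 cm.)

Finished = 8 + 0.5 = 8.5 inches.
8.5 inches × 2.54 = 21.59 cm.
26/10 = 2.6 sts per cm; 21.59 × 2.6 = 56.13 sts.
Next multiple of 8 → 64.
4 inches = 10.16 cm; × 2.933 = 29.80 → 30 rows.

Cast on 64 stitches; work 30 rows.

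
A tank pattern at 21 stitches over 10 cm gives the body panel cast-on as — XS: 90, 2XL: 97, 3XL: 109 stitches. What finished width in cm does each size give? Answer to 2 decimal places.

XS 42.86 cm; 2XL 46.19 cm; 3XL 51.90 cm.

21/10 = 2.1 sts per cm.
XS: 90 / 2.1 = 42.857 → 42.86 cm.
2XL: 97 / 2.1 = 46.190 → 46.19 cm.
3XL: 109 / 2.1 = 51.905 → 51.90 cm.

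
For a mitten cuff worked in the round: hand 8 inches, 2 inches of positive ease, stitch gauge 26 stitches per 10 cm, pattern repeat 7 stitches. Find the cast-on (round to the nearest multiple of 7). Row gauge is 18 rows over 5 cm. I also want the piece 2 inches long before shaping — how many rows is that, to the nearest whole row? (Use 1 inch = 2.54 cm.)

Finished = 8 + 2 = 10 inches.
10 inches × 2.54 = 25.40 cm.
26/10 = 2.6 sts per cm; 25.40 × 2.6 = 66.04 sts.
Nearest multiple of 7 → 63.
2 inches = 5.08 cm; × 3.6 = 18.29 → 18 rows.

Cast on 63 stitches; work 18 rows.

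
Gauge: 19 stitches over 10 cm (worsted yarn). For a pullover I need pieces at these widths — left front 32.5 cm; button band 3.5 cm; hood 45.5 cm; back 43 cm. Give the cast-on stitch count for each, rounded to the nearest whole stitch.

left front 62; button band 7; hood 86; back 82.

Rate = 19/10 = 1.9 sts per cm.
left front: 32.5 × 1.9 = 61.75 → 62.
button band: 3.5 × 1.9 = 6.65 → 7.
hood: 45.5 × 1.9 = 86.45 → 86.
back: 43 × 1.9 = 81.70 → 82.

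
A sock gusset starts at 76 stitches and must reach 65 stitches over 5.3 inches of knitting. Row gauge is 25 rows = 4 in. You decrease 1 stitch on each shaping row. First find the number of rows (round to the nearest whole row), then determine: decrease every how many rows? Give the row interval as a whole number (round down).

Decrease every 3rd row.

Rows = 5.3 × 6.25 = 33.1 → 33 rows.
Stitches to remove: 11 → 11 shaping rows (at 1 st each).
33 / 11 = 3.00 → every 3 rows.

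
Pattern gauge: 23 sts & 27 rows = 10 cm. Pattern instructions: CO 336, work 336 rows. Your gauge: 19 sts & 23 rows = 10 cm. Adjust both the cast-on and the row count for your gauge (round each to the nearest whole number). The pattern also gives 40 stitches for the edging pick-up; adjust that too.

Stitches: 336 × 19/23 = 277.57 → 278.
Rows: 336 × 23/27 = 286.22 → 286.
edging pick-up: 40 × 19/23 = 33.04 → 33.

Cast on 278 stitches; work 286 rows; edging pick-up 33 stitches.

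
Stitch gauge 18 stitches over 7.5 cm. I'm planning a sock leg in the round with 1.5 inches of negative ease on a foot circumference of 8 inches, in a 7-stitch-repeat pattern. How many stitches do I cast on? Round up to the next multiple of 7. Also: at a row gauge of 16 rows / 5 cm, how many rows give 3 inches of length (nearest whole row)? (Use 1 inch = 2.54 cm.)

Cast on 42 stitches; work 24 rows.

Finished = 8 − 1.5 = 6.5 inches.
6.5 inches × 2.54 = 16.51 cm.
18/7.5 = 2.4 sts per cm; 16.51 × 2.4 = 39.62 sts.
Next multiple of 7 → 42.
3 inches = 7.62 cm; × 3.2 = 24.38 → 24 rows.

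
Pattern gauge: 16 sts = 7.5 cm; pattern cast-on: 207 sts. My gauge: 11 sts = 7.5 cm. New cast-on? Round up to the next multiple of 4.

Cast on 144 stitches.

Scale factor = 11 / 16 = 0.688.
207 × 11 / 16 = 142.31 sts.
→ 144 sts.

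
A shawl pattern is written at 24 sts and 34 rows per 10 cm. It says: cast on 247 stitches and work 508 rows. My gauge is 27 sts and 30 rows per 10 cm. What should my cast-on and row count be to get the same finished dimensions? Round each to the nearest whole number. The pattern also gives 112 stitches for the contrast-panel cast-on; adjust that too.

Cast on 278 stitches; work 448 rows; contrast-panel cast-on 126 stitches.

Stitches: 247 × 27/24 = 277.88 → 278.
Rows: 508 × 30/34 = 448.24 → 448.
contrast-panel cast-on: 112 × 27/24 = 126.00 → 126.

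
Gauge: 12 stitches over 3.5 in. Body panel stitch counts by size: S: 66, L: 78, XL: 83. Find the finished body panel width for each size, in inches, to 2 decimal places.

S 19.25 inches; L 22.75 inches; XL 24.21 inches.

12/3.5 = 3.429 sts per in.
S: 66 / 3.429 = 19.250 → 19.25 in.
L: 78 / 3.429 = 22.750 → 22.75 in.
XL: 83 / 3.429 = 24.208 → 24.21 in.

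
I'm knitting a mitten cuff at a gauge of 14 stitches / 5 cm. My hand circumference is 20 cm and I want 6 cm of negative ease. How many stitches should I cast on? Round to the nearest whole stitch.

CO 39 sts.

Finished = 20 − 6 = 14 cm.
14 / 5 = 2.8 sts per cm.
14.00 × 2.8 = 39.20 sts.
→ 39 sts.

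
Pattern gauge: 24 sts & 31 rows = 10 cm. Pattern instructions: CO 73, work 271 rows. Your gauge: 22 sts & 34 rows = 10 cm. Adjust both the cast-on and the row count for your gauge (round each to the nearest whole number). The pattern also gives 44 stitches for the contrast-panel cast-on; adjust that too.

Stitches: 73 × 22/24 = 66.92 → 67.
Rows: 271 × 34/31 = 297.23 → 297.
contrast-panel cast-on: 44 × 22/24 = 40.33 → 40.

Cast on 67 stitches; work 297 rows; contrast-panel cast-on 40 stitches.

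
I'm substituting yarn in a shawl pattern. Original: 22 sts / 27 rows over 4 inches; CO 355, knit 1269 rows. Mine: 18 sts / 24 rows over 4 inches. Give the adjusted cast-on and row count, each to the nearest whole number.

Cast on 290 stitches; work 1128 rows.

Stitches: 355 × 18/22 = 290.45 → 290.
Rows: 1269 × 24/27 = 1128.00 → 1128.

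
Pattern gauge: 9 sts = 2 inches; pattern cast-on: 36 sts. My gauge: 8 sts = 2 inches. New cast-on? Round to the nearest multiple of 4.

Scale factor = 8 / 9 = 0.889.
36 × 8 / 9 = 32.00 sts.

32 stitches.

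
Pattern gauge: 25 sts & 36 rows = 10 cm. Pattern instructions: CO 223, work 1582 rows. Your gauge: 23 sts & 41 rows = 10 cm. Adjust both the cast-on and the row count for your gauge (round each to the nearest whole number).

Stitches: 223 × 23/25 = 205.16 → 205.
Rows: 1582 × 41/36 = 1801.72 → 1802.

Cast on 205 stitches; work 1802 rows.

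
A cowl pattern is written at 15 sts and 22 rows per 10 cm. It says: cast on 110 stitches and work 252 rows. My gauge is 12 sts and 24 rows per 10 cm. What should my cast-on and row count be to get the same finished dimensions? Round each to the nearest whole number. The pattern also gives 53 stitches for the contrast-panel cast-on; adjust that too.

Cast on 88 stitches; work 275 rows; contrast-panel cast-on 42 stitches.

Stitches: 110 × 12/15 = 88.00 → 88.
Rows: 252 × 24/22 = 274.91 → 275.
contrast-panel cast-on: 53 × 12/15 = 42.40 → 42.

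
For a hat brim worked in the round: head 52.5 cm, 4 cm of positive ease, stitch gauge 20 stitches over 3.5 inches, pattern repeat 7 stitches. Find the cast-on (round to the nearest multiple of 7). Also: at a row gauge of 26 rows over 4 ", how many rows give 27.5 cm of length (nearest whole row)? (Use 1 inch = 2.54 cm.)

Finished = 52.5 + 4 = 56.5 cm.
56.5 cm × 1/2.54 = 22.24 inches.
20/3.5 = 5.714 sts per in; 22.24 × 5.714 = 127.11 sts.
Nearest multiple of 7 → 126.
27.5 cm = 10.83 inches; × 6.5 = 70.37 → 70 rows.

Cast on 126 stitches; work 70 rows.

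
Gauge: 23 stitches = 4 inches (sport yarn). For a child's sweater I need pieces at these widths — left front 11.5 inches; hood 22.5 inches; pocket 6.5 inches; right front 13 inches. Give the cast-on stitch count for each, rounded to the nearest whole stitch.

Rate = 23/4 = 5.75 sts per in.
left front: 11.5 × 5.75 = 66.12 → 66.
hood: 22.5 × 5.75 = 129.38 → 129.
pocket: 6.5 × 5.75 = 37.38 → 37.
right front: 13 × 5.75 = 74.75 → 75.

left front 66; hood 129; pocket 37; right front 75.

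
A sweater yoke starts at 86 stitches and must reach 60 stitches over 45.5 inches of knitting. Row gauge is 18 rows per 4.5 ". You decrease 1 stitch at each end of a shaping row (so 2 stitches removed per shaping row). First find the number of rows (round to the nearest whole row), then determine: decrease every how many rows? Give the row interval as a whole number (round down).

Decrease every 14th row.

Rows = 45.5 × 4 = 182.0 → 182 rows.
Stitches to remove: 26 → 13 shaping rows (at 2 st each).
182 / 13 = 14.00 → every 14 rows.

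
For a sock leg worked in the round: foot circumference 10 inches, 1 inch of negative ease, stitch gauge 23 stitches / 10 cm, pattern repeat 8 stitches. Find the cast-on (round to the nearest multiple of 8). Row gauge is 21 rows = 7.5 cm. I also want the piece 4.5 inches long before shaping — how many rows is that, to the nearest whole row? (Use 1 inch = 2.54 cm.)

Cast on 56 stitches; work 32 rows.

Finished = 10 − 1 = 9 inches.
9 inches × 2.54 = 22.86 cm.
23/10 = 2.3 sts per cm; 22.86 × 2.3 = 52.58 sts.
Nearest multiple of 8 → 56.
4.5 inches = 11.43 cm; × 2.8 = 32.00 → 32 rows.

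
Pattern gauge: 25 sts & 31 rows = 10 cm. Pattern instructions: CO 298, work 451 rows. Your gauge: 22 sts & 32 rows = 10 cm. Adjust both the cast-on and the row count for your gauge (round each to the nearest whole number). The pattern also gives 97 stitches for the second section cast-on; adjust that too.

Cast on 262 stitches; work 466 rows; second section cast-on 85 stitches.

Stitches: 298 × 22/25 = 262.24 → 262.
Rows: 451 × 32/31 = 465.55 → 466.
second section cast-on: 97 × 22/25 = 85.36 → 85.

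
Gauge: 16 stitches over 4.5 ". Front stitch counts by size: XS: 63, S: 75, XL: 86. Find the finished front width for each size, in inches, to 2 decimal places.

XS 17.72 inches; S 21.09 inches; XL 24.19 inches.

16/4.5 = 3.556 sts per in.
XS: 63 / 3.556 = 17.719 → 17.72 in.
S: 75 / 3.556 = 21.094 → 21.09 in.
XL: 86 / 3.556 = 24.188 → 24.19 in.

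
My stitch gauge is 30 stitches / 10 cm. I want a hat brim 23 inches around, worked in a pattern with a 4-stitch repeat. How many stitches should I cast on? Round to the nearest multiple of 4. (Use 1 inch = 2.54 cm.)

23 in = 23 × 2.54 = 58.42 cm.
30 / 10 = 3 sts/cm.
58.42 × 3 = 175.26 sts.
→ 176.

CO 176 sts.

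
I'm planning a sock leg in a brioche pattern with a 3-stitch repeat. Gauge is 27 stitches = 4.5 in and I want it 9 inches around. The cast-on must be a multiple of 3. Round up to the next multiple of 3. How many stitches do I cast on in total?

Cast on 54 stitches.

27 / 4.5 = 6 sts per inch.
9 × 6 = 54.00 sts.
Next multiple of 3: 54.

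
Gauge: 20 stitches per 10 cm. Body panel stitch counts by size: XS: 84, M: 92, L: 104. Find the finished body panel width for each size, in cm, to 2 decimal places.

20/10 = 2 sts per cm.
XS: 84 / 2 = 42.000 → 42.00 cm.
M: 92 / 2 = 46.000 → 46.00 cm.
L: 104 / 2 = 52.000 → 52.00 cm.

XS 42.00 cm; M 46.00 cm; L 52.00 cm.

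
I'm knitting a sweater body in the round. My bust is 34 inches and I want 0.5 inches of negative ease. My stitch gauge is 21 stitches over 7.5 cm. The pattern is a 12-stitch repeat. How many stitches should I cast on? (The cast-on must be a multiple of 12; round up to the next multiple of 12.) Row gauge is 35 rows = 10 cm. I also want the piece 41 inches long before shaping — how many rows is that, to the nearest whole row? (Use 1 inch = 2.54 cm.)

Finished = 34 − 0.5 = 33.5 inches.
33.5 inches × 2.54 = 85.09 cm.
21/7.5 = 2.8 sts per cm; 85.09 × 2.8 = 238.25 sts.
Next multiple of 12 → 240.
41 inches = 104.14 cm; × 3.5 = 364.49 → 364 rows.

Cast on 240 stitches; work 364 rows.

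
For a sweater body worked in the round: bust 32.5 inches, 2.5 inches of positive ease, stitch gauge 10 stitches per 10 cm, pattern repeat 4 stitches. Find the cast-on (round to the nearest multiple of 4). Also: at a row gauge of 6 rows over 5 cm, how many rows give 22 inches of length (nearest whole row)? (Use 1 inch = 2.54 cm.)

Cast on 88 stitches; work 67 rows.

Finished = 32.5 + 2.5 = 35 inches.
35 inches × 2.54 = 88.90 cm.
10/10 = 1 sts per cm; 88.90 × 1 = 88.90 sts.
Nearest multiple of 4 → 88.
22 inches = 55.88 cm; × 1.2 = 67.06 → 67 rows.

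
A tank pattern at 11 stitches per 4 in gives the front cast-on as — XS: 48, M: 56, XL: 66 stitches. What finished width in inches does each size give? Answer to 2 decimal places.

XS 17.45 inches; M 20.36 inches; XL 24.00 inches.

11/4 = 2.75 sts per in.
XS: 48 / 2.75 = 17.455 → 17.45 in.
M: 56 / 2.75 = 20.364 → 20.36 in.
XL: 66 / 2.75 = 24.000 → 24.00 in.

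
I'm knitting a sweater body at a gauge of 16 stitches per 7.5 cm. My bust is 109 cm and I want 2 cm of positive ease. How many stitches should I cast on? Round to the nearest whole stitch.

Finished = 109 + 2 = 111 cm.
16 / 7.5 = 2.133 sts per cm.
111.00 × 2.133 = 236.80 sts.
→ 237 sts.

Cast on 237 stitches.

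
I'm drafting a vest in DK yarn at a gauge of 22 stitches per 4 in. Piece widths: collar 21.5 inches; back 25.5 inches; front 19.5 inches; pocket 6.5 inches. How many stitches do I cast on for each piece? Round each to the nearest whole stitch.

Rate = 22/4 = 5.5 sts per in.
collar: 21.5 × 5.5 = 118.25 → 118.
back: 25.5 × 5.5 = 140.25 → 140.
front: 19.5 × 5.5 = 107.25 → 107.
pocket: 6.5 × 5.5 = 35.75 → 36.

collar 118; back 140; front 107; pocket 36.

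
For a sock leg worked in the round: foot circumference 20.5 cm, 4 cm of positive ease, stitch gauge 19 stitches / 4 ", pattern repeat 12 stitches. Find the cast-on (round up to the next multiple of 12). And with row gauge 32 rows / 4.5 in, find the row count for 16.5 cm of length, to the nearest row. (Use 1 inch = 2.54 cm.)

Finished = 20.5 + 4 = 24.5 cm.
24.5 cm × 1/2.54 = 9.65 inches.
19/4 = 4.75 sts per in; 9.65 × 4.75 = 45.82 sts.
Next multiple of 12 → 48.
16.5 cm = 6.50 inches; × 7.111 = 46.19 → 46 rows.

Cast on 48 stitches; work 46 rows.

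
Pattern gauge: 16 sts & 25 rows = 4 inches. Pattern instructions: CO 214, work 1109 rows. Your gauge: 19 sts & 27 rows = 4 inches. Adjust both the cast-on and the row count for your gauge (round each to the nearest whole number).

Stitches: 214 × 19/16 = 254.12 → 254.
Rows: 1109 × 27/25 = 1197.72 → 1198.

Cast on 254 stitches; work 1198 rows.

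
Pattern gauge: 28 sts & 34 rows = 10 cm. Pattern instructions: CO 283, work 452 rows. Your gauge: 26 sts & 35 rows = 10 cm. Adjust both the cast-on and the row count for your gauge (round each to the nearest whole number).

Stitches: 283 × 26/28 = 262.79 → 263.
Rows: 452 × 35/34 = 465.29 → 465.

Cast on 263 stitches; work 465 rows.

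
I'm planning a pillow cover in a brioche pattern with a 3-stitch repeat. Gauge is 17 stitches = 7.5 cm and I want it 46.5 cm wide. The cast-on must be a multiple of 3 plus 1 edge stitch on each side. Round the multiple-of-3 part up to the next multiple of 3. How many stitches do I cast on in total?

Cast on 107 stitches.

17 / 7.5 = 2.267 sts per cm.
46.5 × 2.267 = 105.40 sts.
Less 2 edge sts → 103.40 for the repeat.
Next multiple of 3: 105.
Add back 2 edge sts → 107.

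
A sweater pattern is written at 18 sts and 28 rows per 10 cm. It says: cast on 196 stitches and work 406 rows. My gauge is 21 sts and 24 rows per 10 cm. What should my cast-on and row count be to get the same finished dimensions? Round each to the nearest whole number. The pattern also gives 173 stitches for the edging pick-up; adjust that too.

Cast on 229 stitches; work 348 rows; edging pick-up 202 stitches.

Stitches: 196 × 21/18 = 228.67 → 229.
Rows: 406 × 24/28 = 348.00 → 348.
edging pick-up: 173 × 21/18 = 201.83 → 202.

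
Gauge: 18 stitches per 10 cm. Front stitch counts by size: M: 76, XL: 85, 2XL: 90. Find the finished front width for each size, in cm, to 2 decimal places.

18/10 = 1.8 sts per cm.
M: 76 / 1.8 = 42.222 → 42.22 cm.
XL: 85 / 1.8 = 47.222 → 47.22 cm.
2XL: 90 / 1.8 = 50.000 → 50.00 cm.

M 42.22 cm; XL 47.22 cm; 2XL 50.00 cm.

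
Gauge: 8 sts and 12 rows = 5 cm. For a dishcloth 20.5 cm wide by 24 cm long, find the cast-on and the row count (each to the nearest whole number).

Cast on 33 stitches and work 58 rows.

Stitch gauge = 8/5 = 1.6 sts/cm; 20.5 × 1.6 = 32.80 → 33 sts.
Row gauge = 12/5 = 2.4 rows/cm; 24 × 2.4 = 57.60 → 58 rows.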